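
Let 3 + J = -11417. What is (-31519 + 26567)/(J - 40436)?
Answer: 619/6482 ≈ 0.095495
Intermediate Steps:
J = -11420 (J = -3 - 11417 = -11420)
(-31519 + 26567)/(J - 40436) = (-31519 + 26567)/(-11420 - 40436) = -4952/(-51856) = -4952*(-1/51856) = 619/6482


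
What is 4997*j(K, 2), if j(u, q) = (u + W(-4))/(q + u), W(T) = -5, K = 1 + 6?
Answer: 9994/9 ≈ 1110.4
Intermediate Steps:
K = 7
j(u, q) = (-5 + u)/(q + u) (j(u, q) = (u - 5)/(q + u) = (-5 + u)/(q + u))
4997*j(K, 2) = 4997*((-5 + 7)/(2 + 7)) = 4997*(2/9) = 9994/9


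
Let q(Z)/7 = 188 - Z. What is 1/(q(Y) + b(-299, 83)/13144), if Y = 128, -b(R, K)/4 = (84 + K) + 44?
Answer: 3286/1379909 ≈ 0.0023813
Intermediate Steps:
b(R, K) = -512 - 4*K (b(R, K) = -4*((84 + K) + 44) = -4*(128 + K) = -512 - 4*K)
q(Z) = 1316 - 7*Z (q(Z) = 7*(188 - Z) = 1316 - 7*Z)
1/(q(Y) + b(-299, 83)/13144) = 1/((1316 - 7*128) + (-512 - 4*83)/13144) = 1/((1316 - 896) + (-512 - 332)*(1/13144)) = 1/(420 - 844*1/13144) = 1/(420 - 211/3286) = 1/(1379909/3286) = 3286/1379909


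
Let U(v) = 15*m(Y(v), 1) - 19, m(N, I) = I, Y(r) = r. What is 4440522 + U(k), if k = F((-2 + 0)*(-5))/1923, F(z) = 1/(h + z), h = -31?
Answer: 4440518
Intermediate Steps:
F(z) = 1/(-31 + z)
k = -1/40383 (k = 1/(-31 + (-2 + 0)*(-5)*1923) = (1/1923)/(-31 - 2*(-5)) = (1/1923)/(-31 + 10) = (1/1923)/(-21) = -1/21*1/1923 = -1/40383 ≈ -2.4763e-5)
U(v) = -4 (U(v) = 15*1 - 19 = 15 - 19 = -4)
4440522 + U(k) = 4440522 - 4 = 4440518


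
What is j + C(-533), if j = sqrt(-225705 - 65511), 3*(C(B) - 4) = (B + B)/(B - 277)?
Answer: 5393/1215 + 4*I*sqrt(18201) ≈ 4.4387 + 539.64*I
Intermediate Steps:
C(B) = 4 + 2*B/(3*(-277 + B)) (C(B) = 4 + ((B + B)/(B - 277))/3 = 4 + ((2*B)/(-277 + B))/3 = 4 + (2*B/(-277 + B))/3 = 4 + 2*B/(3*(-277 + B)))
j = 4*I*sqrt(18201) (j = sqrt(-291216) = 4*I*sqrt(18201) ≈ 539.64*I)
j + C(-533) = 4*I*sqrt(18201) + 2*(-1662 + 7*(-533))/(3*(-277 - 533)) = 4*I*sqrt(18201) + (2/3)*(-1662 - 3731)/(-810) = 4*I*sqrt(18201) + (2/3)*(-1/810)*(-5393) = 4*I*sqrt(18201) + 5393/1215 = 5393/1215 + 4*I*sqrt(18201)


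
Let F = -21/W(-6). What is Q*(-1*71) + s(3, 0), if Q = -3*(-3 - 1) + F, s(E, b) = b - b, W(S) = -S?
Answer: -1207/2 ≈ -603.50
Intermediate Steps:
s(E, b) = 0
F = -7/2 (F = -21/((-1*(-6))) = -21/6 = -21*⅙ = -7/2 ≈ -3.5000)
Q = 17/2 (Q = -3*(-3 - 1) - 7/2 = -3*(-4) - 7/2 = 12 - 7/2 = 17/2 ≈ 8.5000)
Q*(-1*71) + s(3, 0) = 17*(-1*71)/2 + 0 = (17/2)*(-71) + 0 = -1207/2 + 0 = -1207/2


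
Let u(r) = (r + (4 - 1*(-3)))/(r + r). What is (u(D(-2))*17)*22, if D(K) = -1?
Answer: -1122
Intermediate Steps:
u(r) = (7 + r)/(2*r) (u(r) = (r + (4 + 3))/((2*r)) = (r + 7)*(1/(2*r)) = (7 + r)*(1/(2*r)) = (7 + r)/(2*r))
(u(D(-2))*17)*22 = (((½)*(7 - 1)/(-1))*17)*22 = (((½)*(-1)*6)*17)*22 = -3*17*22 = -51*22 = -1122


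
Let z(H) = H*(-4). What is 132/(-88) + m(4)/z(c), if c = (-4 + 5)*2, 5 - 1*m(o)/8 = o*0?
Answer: -13/2 ≈ -6.5000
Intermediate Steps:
m(o) = 40 (m(o) = 40 - 8*o*0 = 40 - 8*0 = 40 + 0 = 40)
c = 2 (c = 1*2 = 2)
z(H) = -4*H
132/(-88) + m(4)/z(c) = 132/(-88) + 40/((-4*2)) = 132*(-1/88) + 40/(-8) = -3/2 + 40*(-1/8) = -3/2 - 5 = -13/2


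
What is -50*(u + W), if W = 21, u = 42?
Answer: -3150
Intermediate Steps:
-50*(u + W) = -50*(42 + 21) = -50*63 = -3150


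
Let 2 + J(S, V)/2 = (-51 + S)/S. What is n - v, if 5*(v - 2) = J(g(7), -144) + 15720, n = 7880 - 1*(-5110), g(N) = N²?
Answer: 482396/49 ≈ 9844.8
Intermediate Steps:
n = 12990 (n = 7880 + 5110 = 12990)
J(S, V) = -4 + 2*(-51 + S)/S (J(S, V) = -4 + 2*((-51 + S)/S) = -4 + 2*(-51 + S)/S)
v = 154114/49 (v = 2 + ((-2 - 102/(7²)) + 15720)/5 = 2 + ((-2 - 102/49) + 15720)/5 = 2 + (-200/49 + 15720)/5 = 2 + (⅕)*(770080/49) = 2 + 154016/49 = 154114/49 ≈ 3145.2)
n - v = 12990 - 1*154114/49 = 12990 - 154114/49 = 482396/49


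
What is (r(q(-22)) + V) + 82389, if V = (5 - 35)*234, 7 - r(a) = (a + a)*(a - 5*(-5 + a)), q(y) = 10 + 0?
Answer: 75676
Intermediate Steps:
q(y) = 10
r(a) = 7 - 2*a*(25 - 4*a) (r(a) = 7 - (a + a)*(a - 5*(-5 + a)) = 7 - 2*a*(a + (25 - 5*a)) = 7 - 2*a*(25 - 4*a))
V = -7020 (V = -30*234 = -7020)
(r(q(-22)) + V) + 82389 = ((7 - 50*10 + 8*10**2) - 7020) + 82389 = ((7 - 500 + 8*100) - 7020) + 82389 = ((7 - 500 + 800) - 7020) + 82389 = (307 - 7020) + 82389 = -6713 + 82389 = 75676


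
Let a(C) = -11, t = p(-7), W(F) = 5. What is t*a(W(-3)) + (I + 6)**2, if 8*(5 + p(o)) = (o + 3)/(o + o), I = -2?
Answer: 1977/28 ≈ 70.607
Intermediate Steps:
p(o) = -5 + (3 + o)/(16*o) (p(o) = -5 + ((o + 3)/(o + o))/8 = -5 + ((3 + o)/((2*o)))/8 = -5 + ((3 + o)*(1/(2*o)))/8 = -5 + ((3 + o)/(2*o))/8 = -5 + (3 + o)/(16*o))
t = -139/28 (t = (1/16)*(3 - 79*(-7))/(-7) = (1/16)*(-1/7)*(3 + 553) = (1/16)*(-1/7)*556 = -139/28 ≈ -4.9643)
t*a(W(-3)) + (I + 6)**2 = -139/28*(-11) + (-2 + 6)**2 = 1529/28 + 4**2 = 1529/28 + 16 = 1977/28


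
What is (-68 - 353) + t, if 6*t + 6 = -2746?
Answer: -2639/3 ≈ -879.67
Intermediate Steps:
t = -1376/3 (t = -1 + (⅙)*(-2746) = -1 - 1373/3 = -1376/3 ≈ -458.67)
(-68 - 353) + t = (-68 - 353) - 1376/3 = -421 - 1376/3 = -2639/3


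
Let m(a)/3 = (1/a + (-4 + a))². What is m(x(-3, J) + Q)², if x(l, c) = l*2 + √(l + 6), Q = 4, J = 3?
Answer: 36864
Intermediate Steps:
x(l, c) = √(6 + l) + 2*l (x(l, c) = 2*l + √(6 + l) = √(6 + l) + 2*l)
m(a) = 3*(-4 + a + 1/a)² (m(a) = 3*(1/a + (-4 + a))² = 3*(-4 + a + 1/a)²)
m(x(-3, J) + Q)² = (3*(1 + ((√(6 - 3) + 2*(-3)) + 4)² - 4*((√(6 - 3) + 2*(-3)) + 4))²/((√(6 - 3) + 2*(-3)) + 4)²)² = (3*(1 + ((√3 - 6) + 4)² - 4*((√3 - 6) + 4))²/((√3 - 6) + 4)²)² = (3*(1 + ((-6 + √3) + 4)² - 4*((-6 + √3) + 4))²/((-6 + √3) + 4)²)² = (3*(1 + (-2 + √3)² - 4*(-2 + √3))²/(-2 + √3)²)² = (3*(1 + (-2 + √3)² + (8 - 4*√3))²/(-2 + √3)²)² = (3*(9 + (-2 + √3)² - 4*√3)²/(-2 + √3)²)² = 9*(9 + (-2 + √3)² - 4*√3)⁴/(-2 + √3)⁴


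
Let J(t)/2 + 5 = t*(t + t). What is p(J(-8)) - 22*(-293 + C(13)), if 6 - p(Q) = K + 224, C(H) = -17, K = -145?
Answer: 6747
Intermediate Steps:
J(t) = -10 + 4*t**2 (J(t) = -10 + 2*(t*(t + t)) = -10 + 2*(t*(2*t)) = -10 + 2*(2*t**2) = -10 + 4*t**2)
p(Q) = -73 (p(Q) = 6 - (-145 + 224) = 6 - 1*79 = 6 - 79 = -73)
p(J(-8)) - 22*(-293 + C(13)) = -73 - 22*(-293 - 17) = -73 - 22*(-310) = -73 - 1*(-6820) = -73 + 6820 = 6747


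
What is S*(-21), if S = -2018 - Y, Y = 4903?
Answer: 145341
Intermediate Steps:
S = -6921 (S = -2018 - 1*4903 = -2018 - 4903 = -6921)
S*(-21) = -6921*(-21) = 145341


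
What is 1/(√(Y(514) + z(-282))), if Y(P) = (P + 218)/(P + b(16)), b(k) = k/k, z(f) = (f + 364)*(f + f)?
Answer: -I*√340715245/3969498 ≈ -0.0046501*I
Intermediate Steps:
z(f) = 2*f*(364 + f) (z(f) = (364 + f)*(2*f) = 2*f*(364 + f))
b(k) = 1
Y(P) = (218 + P)/(1 + P) (Y(P) = (P + 218)/(P + 1) = (218 + P)/(1 + P))
1/(√(Y(514) + z(-282))) = 1/(√((218 + 514)/(1 + 514) + 2*(-282)*(364 - 282))) = 1/(√(732/515 + 2*(-282)*82)) = 1/(√((1/515)*732 - 46248)) = 1/(√(732/515 - 46248)) = 1/(√(-23816988/515)) = 1/(6*I*√340715245/515) = -I*√340715245/3969498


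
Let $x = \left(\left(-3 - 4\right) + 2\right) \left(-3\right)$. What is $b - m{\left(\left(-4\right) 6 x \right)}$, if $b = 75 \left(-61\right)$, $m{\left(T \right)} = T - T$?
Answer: $-4575$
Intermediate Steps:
$x = 15$ ($x = \left(-7 + 2\right) \left(-3\right) = \left(-5\right) \left(-3\right) = 15$)
$m{\left(T \right)} = 0$
$b = -4575$
$b - m{\left(\left(-4\right) 6 x \right)} = -4575 - 0 = -4575 + 0 = -4575$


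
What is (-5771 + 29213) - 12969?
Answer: 10473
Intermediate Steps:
(-5771 + 29213) - 12969 = 23442 - 12969 = 10473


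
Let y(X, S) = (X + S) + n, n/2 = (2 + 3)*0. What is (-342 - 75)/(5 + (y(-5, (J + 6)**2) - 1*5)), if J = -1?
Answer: -417/20 ≈ -20.850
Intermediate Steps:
n = 0 (n = 2*((2 + 3)*0) = 2*(5*0) = 2*0 = 0)
y(X, S) = S + X (y(X, S) = (X + S) + 0 = (S + X) + 0 = S + X)
(-342 - 75)/(5 + (y(-5, (J + 6)**2) - 1*5)) = (-342 - 75)/(5 + (((-1 + 6)**2 - 5) - 1*5)) = -417/(5 + ((5**2 - 5) - 5)) = -417/(5 + ((25 - 5) - 5)) = -417/(5 + (20 - 5)) = -417/(5 + 15) = -417/20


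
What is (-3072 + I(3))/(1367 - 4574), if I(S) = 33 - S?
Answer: 1014/1069 ≈ 0.94855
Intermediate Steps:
(-3072 + I(3))/(1367 - 4574) = (-3072 + (33 - 1*3))/(1367 - 4574) = (-3072 + (33 - 3))/(-3207) = (-3072 + 30)*(-1/3207) = -3042*(-1/3207) = 1014/1069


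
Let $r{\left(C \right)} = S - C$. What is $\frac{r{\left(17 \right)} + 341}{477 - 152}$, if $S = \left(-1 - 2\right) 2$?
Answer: $\frac{318}{325} \approx 0.97846$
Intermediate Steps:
$S = -6$ ($S = \left(-3\right) 2 = -6$)
$r{\left(C \right)} = -6 - C$
$\frac{r{\left(17 \right)} + 341}{477 - 152} = \frac{\left(-6 - 17\right) + 341}{477 - 152} = \frac{\left(-6 - 17\right) + 341}{325} = \left(-23 + 341\right) \frac{1}{325} = 318 \cdot \frac{1}{325} = \frac{318}{325}$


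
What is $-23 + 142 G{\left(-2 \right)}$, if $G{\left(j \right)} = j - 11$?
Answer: $-1869$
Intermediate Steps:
$G{\left(j \right)} = -11 + j$
$-23 + 142 G{\left(-2 \right)} = -23 + 142 \left(-11 - 2\right) = -23 + 142 \left(-13\right) = -23 - 1846 = -1869$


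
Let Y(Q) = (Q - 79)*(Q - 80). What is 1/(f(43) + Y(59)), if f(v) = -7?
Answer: 1/413 ≈ 0.0024213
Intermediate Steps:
Y(Q) = (-80 + Q)*(-79 + Q) (Y(Q) = (-79 + Q)*(-80 + Q) = (-80 + Q)*(-79 + Q))
1/(f(43) + Y(59)) = 1/(-7 + (6320 + 59**2 - 159*59)) = 1/(-7 + (6320 + 3481 - 9381)) = 1/(-7 + 420) = 1/413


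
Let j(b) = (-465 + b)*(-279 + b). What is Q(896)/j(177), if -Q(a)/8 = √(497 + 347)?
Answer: -√211/1836 ≈ -0.0079117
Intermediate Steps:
Q(a) = -16*√211 (Q(a) = -8*√(497 + 347) = -16*√211)
Q(896)/j(177) = (-16*√211)/(129735 + 177² - 744*177) = (-16*√211)/(129735 + 31329 - 131688) = -16*√211/29376 = -16*√211*(1/29376) = -√211/1836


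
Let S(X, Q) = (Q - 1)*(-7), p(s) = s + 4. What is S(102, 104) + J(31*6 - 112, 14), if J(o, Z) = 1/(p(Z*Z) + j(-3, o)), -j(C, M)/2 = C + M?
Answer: -41817/58 ≈ -720.98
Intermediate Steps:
p(s) = 4 + s
S(X, Q) = 7 - 7*Q (S(X, Q) = (-1 + Q)*(-7) = 7 - 7*Q)
j(C, M) = -2*C - 2*M (j(C, M) = -2*(C + M) = -2*C - 2*M)
J(o, Z) = 1/(10 + Z² - 2*o) (J(o, Z) = 1/((4 + Z*Z) + (-2*(-3) - 2*o)) = 1/((4 + Z²) + (6 - 2*o)) = 1/(10 + Z² - 2*o))
S(102, 104) + J(31*6 - 112, 14) = (7 - 7*104) + 1/(10 + 14² - 2*(31*6 - 112)) = (7 - 728) + 1/(10 + 196 - 2*(186 - 112)) = -721 + 1/(10 + 196 - 2*74) = -721 + 1/(10 + 196 - 148) = -721 + 1/58 = -41817/58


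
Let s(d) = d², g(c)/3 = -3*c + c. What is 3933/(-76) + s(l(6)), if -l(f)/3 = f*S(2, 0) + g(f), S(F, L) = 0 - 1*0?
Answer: 46449/4 ≈ 11612.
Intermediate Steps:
g(c) = -6*c (g(c) = 3*(-3*c + c) = 3*(-2*c) = -6*c)
S(F, L) = 0 (S(F, L) = 0 + 0 = 0)
l(f) = 18*f (l(f) = -3*(f*0 - 6*f) = -3*(0 - 6*f) = -(-18)*f = 18*f)
3933/(-76) + s(l(6)) = 3933/(-76) + (18*6)² = 3933*(-1/76) + 108² = -207/4 + 11664 = 46449/4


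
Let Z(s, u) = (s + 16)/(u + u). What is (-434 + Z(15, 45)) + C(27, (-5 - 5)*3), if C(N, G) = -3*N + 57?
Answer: -41189/90 ≈ -457.66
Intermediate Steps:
C(N, G) = 57 - 3*N
Z(s, u) = (16 + s)/(2*u) (Z(s, u) = (16 + s)/((2*u)) = (16 + s)*(1/(2*u)) = (16 + s)/(2*u))
(-434 + Z(15, 45)) + C(27, (-5 - 5)*3) = (-434 + (½)*(16 + 15)/45) + (57 - 3*27) = (-434 + (½)*(1/45)*31) + (57 - 81) = (-434 + 31/90) - 24 = -39029/90 - 24 = -41189/90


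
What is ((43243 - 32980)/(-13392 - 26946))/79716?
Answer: -3421/1071861336 ≈ -3.1916e-6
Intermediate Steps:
((43243 - 32980)/(-13392 - 26946))/79716 = (10263/(-40338))*(1/79716) = (10263*(-1/40338))*(1/79716) = -3421/13446*1/79716 = -3421/1071861336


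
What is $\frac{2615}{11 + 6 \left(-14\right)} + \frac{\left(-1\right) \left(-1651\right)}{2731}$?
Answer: $- \frac{7021042}{199363} \approx -35.217$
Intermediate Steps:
$\frac{2615}{11 + 6 \left(-14\right)} + \frac{\left(-1\right) \left(-1651\right)}{2731} = \frac{2615}{11 - 84} + 1651 \cdot \frac{1}{2731} = \frac{2615}{-73} + \frac{1651}{2731} = 2615 \left(- \frac{1}{73}\right) + \frac{1651}{2731} = - \frac{2615}{73} + \frac{1651}{2731} = - \frac{7021042}{199363}$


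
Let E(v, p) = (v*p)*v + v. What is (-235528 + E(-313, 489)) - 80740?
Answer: 47590260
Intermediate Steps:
E(v, p) = v + p*v**2 (E(v, p) = (p*v)*v + v = p*v**2 + v = v + p*v**2)
(-235528 + E(-313, 489)) - 80740 = (-235528 - 313*(1 + 489*(-313))) - 80740 = (-235528 - 313*(1 - 153057)) - 80740 = (-235528 - 313*(-153056)) - 80740 = (-235528 + 47906528) - 80740 = 47671000 - 80740 = 47590260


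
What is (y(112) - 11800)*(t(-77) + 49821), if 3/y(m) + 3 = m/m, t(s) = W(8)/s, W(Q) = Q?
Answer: -90546041027/154 ≈ -5.8796e+8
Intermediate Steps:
t(s) = 8/s
y(m) = -3/2 (y(m) = 3/(-3 + m/m) = 3/(-3 + 1) = 3/(-2) = 3*(-½) = -3/2)
(y(112) - 11800)*(t(-77) + 49821) = (-3/2 - 11800)*(8/(-77) + 49821) = -23603*(8*(-1/77) + 49821)/2 = -23603*(-8/77 + 49821)/2 = -23603/2*3836209/77 = -90546041027/154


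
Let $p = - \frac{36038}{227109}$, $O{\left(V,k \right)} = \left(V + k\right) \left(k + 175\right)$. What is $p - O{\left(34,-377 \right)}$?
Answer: $- \frac{15735510212}{227109} \approx -69286.0$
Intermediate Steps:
$O{\left(V,k \right)} = \left(175 + k\right) \left(V + k\right)$ ($O{\left(V,k \right)} = \left(V + k\right) \left(175 + k\right) = \left(175 + k\right) \left(V + k\right)$)
$p = - \frac{36038}{227109}$ ($p = \left(-36038\right) \frac{1}{227109} = - \frac{36038}{227109} \approx -0.15868$)
$p - O{\left(34,-377 \right)} = - \frac{36038}{227109} - \left(\left(-377\right)^{2} + 175 \cdot 34 + 175 \left(-377\right) + 34 \left(-377\right)\right) = - \frac{36038}{227109} - \left(142129 + 5950 - 65975 - 12818\right) = - \frac{36038}{227109} - 69286 = - \frac{15735510212}{227109}$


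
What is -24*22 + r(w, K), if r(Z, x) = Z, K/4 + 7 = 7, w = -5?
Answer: -533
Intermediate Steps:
K = 0 (K = -28 + 4*7 = -28 + 28 = 0)
-24*22 + r(w, K) = -24*22 - 5 = -528 - 5 = -533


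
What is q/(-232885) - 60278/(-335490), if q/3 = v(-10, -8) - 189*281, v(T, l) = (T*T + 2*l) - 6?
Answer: 1348239052/1562611773 ≈ 0.86281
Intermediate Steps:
v(T, l) = -6 + T² + 2*l (v(T, l) = (T² + 2*l) - 6 = -6 + T² + 2*l)
q = -159093 (q = 3*((-6 + (-10)² + 2*(-8)) - 189*281) = 3*((-6 + 100 - 16) - 53109) = 3*(78 - 53109) = 3*(-53031) = -159093)
q/(-232885) - 60278/(-335490) = -159093/(-232885) - 60278/(-335490) = -159093*(-1/232885) - 60278*(-1/335490) = 159093/232885 + 30139/167745 = 1348239052/1562611773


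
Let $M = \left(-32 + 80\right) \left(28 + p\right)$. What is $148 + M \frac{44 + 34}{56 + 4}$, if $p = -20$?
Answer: $\frac{3236}{5} \approx 647.2$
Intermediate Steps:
$M = 384$ ($M = \left(-32 + 80\right) \left(28 - 20\right) = 48 \cdot 8 = 384$)
$148 + M \frac{44 + 34}{56 + 4} = 148 + 384 \frac{44 + 34}{56 + 4} = 148 + 384 \cdot \frac{78}{60} = 148 + 384 \cdot 78 \cdot \frac{1}{60} = 148 + 384 \cdot \frac{13}{10} = 148 + \frac{2496}{5} = \frac{3236}{5}$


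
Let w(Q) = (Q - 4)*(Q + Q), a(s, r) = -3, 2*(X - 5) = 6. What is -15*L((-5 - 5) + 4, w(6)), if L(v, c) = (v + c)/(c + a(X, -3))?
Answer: -90/7 ≈ -12.857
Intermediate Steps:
X = 8 (X = 5 + (½)*6 = 5 + 3 = 8)
w(Q) = 2*Q*(-4 + Q) (w(Q) = (-4 + Q)*(2*Q) = 2*Q*(-4 + Q))
L(v, c) = (c + v)/(-3 + c) (L(v, c) = (v + c)/(c - 3) = (c + v)/(-3 + c))
-15*L((-5 - 5) + 4, w(6)) = -15*(2*6*(-4 + 6) + ((-5 - 5) + 4))/(-3 + 2*6*(-4 + 6)) = -15*(2*6*2 + (-10 + 4))/(-3 + 2*6*2) = -15*(24 - 6)/(-3 + 24) = -15*18/21 = -5*18/7 = -15*6/7 = -90/7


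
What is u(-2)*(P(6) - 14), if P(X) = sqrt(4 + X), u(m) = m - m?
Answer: 0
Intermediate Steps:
u(m) = 0
u(-2)*(P(6) - 14) = 0*(sqrt(4 + 6) - 14) = 0*(sqrt(10) - 14) = 0*(-14 + sqrt(10)) = 0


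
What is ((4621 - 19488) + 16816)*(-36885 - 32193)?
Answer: -134633022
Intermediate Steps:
((4621 - 19488) + 16816)*(-36885 - 32193) = (-14867 + 16816)*(-69078) = 1949*(-69078) = -134633022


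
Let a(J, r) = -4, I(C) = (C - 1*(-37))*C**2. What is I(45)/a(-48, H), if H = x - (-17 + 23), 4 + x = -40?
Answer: -83025/2 ≈ -41513.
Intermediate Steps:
x = -44 (x = -4 - 40 = -44)
I(C) = C**2*(37 + C) (I(C) = (C + 37)*C**2 = (37 + C)*C**2 = C**2*(37 + C))
H = -50 (H = -44 - (-17 + 23) = -44 - 1*6 = -44 - 6 = -50)
I(45)/a(-48, H) = (45**2*(37 + 45))/(-4) = (2025*82)*(-1/4) = 166050*(-1/4) = -83025/2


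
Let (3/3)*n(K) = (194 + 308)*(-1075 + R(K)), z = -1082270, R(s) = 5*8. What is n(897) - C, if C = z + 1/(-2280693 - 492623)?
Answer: 1560544913201/2773316 ≈ 5.6270e+5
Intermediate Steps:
R(s) = 40
n(K) = -519570 (n(K) = (194 + 308)*(-1075 + 40) = 502*(-1035) = -519570)
C = -3001476707321/2773316 (C = -1082270 + 1/(-2280693 - 492623) = -1082270 + 1/(-2773316) = -1082270 - 1/2773316 = -3001476707321/2773316 ≈ -1.0823e+6)
n(897) - C = -519570 - 1*(-3001476707321/2773316) = -519570 + 3001476707321/2773316 = 1560544913201/2773316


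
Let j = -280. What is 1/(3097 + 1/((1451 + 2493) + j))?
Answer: 3664/11347409 ≈ 0.00032289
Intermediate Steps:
1/(3097 + 1/((1451 + 2493) + j)) = 1/(3097 + 1/((1451 + 2493) - 280)) = 1/(3097 + 1/(3944 - 280)) = 1/(3097 + 1/3664) = 1/(11347409/3664) = 3664/11347409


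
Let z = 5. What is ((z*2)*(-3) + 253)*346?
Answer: 77158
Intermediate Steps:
((z*2)*(-3) + 253)*346 = ((5*2)*(-3) + 253)*346 = (10*(-3) + 253)*346 = (-30 + 253)*346 = 223*346 = 77158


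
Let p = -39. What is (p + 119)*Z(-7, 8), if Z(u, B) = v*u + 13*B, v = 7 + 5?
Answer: 1600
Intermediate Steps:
v = 12
Z(u, B) = 12*u + 13*B
(p + 119)*Z(-7, 8) = (-39 + 119)*(12*(-7) + 13*8) = 80*(-84 + 104) = 80*20 = 1600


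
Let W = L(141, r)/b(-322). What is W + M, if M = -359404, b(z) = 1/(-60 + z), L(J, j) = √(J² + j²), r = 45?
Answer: -359404 - 1146*√2434 ≈ -4.1594e+5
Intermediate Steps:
W = -1146*√2434 (W = √(141² + 45²)/(1/(-60 - 322)) = √(19881 + 2025)/(1/(-382)) = √21906/(-1/382) = (3*√2434)*(-382) = -1146*√2434 ≈ -56539.)
W + M = -1146*√2434 - 359404 = -359404 - 1146*√2434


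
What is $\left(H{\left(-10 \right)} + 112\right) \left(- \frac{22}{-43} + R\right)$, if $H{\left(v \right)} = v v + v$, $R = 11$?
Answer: $\frac{99990}{43} \approx 2325.3$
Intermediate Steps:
$H{\left(v \right)} = v + v^{2}$ ($H{\left(v \right)} = v^{2} + v = v + v^{2}$)
$\left(H{\left(-10 \right)} + 112\right) \left(- \frac{22}{-43} + R\right) = \left(- 10 \left(1 - 10\right) + 112\right) \left(- \frac{22}{-43} + 11\right) = \left(\left(-10\right) \left(-9\right) + 112\right) \left(\left(-22\right) \left(- \frac{1}{43}\right) + 11\right) = \left(90 + 112\right) \left(\frac{22}{43} + 11\right) = 202 \cdot \frac{495}{43} = \frac{99990}{43}$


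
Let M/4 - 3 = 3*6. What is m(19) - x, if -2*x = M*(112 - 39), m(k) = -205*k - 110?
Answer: -939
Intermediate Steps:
M = 84 (M = 12 + 4*(3*6) = 12 + 4*18 = 12 + 72 = 84)
m(k) = -110 - 205*k
x = -3066 (x = -42*(112 - 39) = -42*73 = -½*6132 = -3066)
m(19) - x = (-110 - 205*19) - 1*(-3066) = (-110 - 3895) + 3066 = -4005 + 3066 = -939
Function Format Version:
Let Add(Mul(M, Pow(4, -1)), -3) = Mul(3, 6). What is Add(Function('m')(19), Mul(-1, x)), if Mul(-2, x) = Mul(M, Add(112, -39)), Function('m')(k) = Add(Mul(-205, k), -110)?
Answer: -939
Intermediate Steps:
M = 84 (M = Add(12, Mul(4, Mul(3, 6))) = Add(12, Mul(4, 18)) = Add(12, 72) = 84)
Function('m')(k) = Add(-110, Mul(-205, k))
x = -3066 (x = Mul(Rational(-1, 2), Mul(84, Add(112, -39))) = Mul(Rational(-1, 2), Mul(84, 73)) = Mul(Rational(-1, 2), 6132) = -3066)
Add(Function('m')(19), Mul(-1, x)) = Add(Add(-110, Mul(-205, 19)), Mul(-1, -3066)) = Add(Add(-110, -3895), 3066) = Add(-4005, 3066) = -939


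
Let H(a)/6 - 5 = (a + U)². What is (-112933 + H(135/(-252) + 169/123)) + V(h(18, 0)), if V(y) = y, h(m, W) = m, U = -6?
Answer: -222841367831/1976856 ≈ -1.1273e+5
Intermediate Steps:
H(a) = 30 + 6*(-6 + a)² (H(a) = 30 + 6*(a - 6)² = 30 + 6*(-6 + a)²)
(-112933 + H(135/(-252) + 169/123)) + V(h(18, 0)) = (-112933 + (30 + 6*(-6 + (135/(-252) + 169/123))²)) + 18 = (-112933 + (30 + 6*(-6 + (135*(-1/252) + 169*(1/123)))²)) + 18 = (-112933 + (30 + 6*(-6 + (-15/28 + 169/123))²)) + 18 = (-112933 + (30 + 6*(-6 + 2887/3444)²)) + 18 = (-112933 + (30 + 6*(-17777/3444)²)) + 18 = (-112933 + (30 + 6*(316021729/11861136))) + 18 = (-112933 + (30 + 316021729/1976856)) + 18 = (-112933 + 375327409/1976856) + 18 = -222876951239/1976856 + 18 = -222841367831/1976856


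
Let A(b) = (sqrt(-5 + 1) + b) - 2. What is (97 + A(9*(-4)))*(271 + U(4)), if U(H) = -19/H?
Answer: 62835/4 + 1065*I/2 ≈ 15709.0 + 532.5*I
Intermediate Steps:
A(b) = -2 + b + 2*I (A(b) = (sqrt(-4) + b) - 2 = (2*I + b) - 2 = (b + 2*I) - 2 = -2 + b + 2*I)
(97 + A(9*(-4)))*(271 + U(4)) = (97 + (-2 + 9*(-4) + 2*I))*(271 - 19/4) = (97 + (-2 - 36 + 2*I))*(271 - 19*1/4) = (97 + (-38 + 2*I))*(271 - 19/4) = (59 + 2*I)*(1065/4) = 62835/4 + 1065*I/2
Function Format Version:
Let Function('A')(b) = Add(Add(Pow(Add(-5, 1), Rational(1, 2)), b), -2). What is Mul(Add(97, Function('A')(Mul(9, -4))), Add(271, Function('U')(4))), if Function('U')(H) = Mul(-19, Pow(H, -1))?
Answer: Add(Rational(62835, 4), Mul(Rational(1065, 2), I)) ≈ Add(15709., Mul(532.50, I))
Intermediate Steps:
Function('A')(b) = Add(-2, b, Mul(2, I)) (Function('A')(b) = Add(Add(Pow(-4, Rational(1, 2)), b), -2) = Add(Add(Mul(2, I), b), -2) = Add(Add(b, Mul(2, I)), -2) = Add(-2, b, Mul(2, I)))
Mul(Add(97, Function('A')(Mul(9, -4))), Add(271, Function('U')(4))) = Mul(Add(97, Add(-2, Mul(9, -4), Mul(2, I))), Add(271, Mul(-19, Pow(4, -1)))) = Mul(Add(97, Add(-2, -36, Mul(2, I))), Add(271, Mul(-19, Rational(1, 4)))) = Mul(Add(97, Add(-38, Mul(2, I))), Add(271, Rational(-19, 4))) = Mul(Add(59, Mul(2, I)), Rational(1065, 4)) = Add(Rational(62835, 4), Mul(Rational(1065, 2), I))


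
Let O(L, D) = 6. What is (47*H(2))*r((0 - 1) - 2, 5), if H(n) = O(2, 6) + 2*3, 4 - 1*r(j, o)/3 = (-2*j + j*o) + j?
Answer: 27072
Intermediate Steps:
r(j, o) = 12 + 3*j - 3*j*o (r(j, o) = 12 - 3*((-2*j + j*o) + j) = 12 - 3*(-j + j*o) = 12 + (3*j - 3*j*o) = 12 + 3*j - 3*j*o)
H(n) = 12 (H(n) = 6 + 2*3 = 6 + 6 = 12)
(47*H(2))*r((0 - 1) - 2, 5) = (47*12)*(12 + 3*((0 - 1) - 2) - 3*((0 - 1) - 2)*5) = 564*(12 + 3*(-1 - 2) - 3*(-1 - 2)*5) = 564*(12 + 3*(-3) - 3*(-3)*5) = 564*(12 - 9 + 45) = 564*48 = 27072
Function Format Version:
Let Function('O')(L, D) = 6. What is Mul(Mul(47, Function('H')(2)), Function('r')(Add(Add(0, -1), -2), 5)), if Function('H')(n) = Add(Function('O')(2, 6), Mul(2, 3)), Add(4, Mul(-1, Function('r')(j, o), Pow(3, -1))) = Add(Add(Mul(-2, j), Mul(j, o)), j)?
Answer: 27072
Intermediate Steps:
Function('r')(j, o) = Add(12, Mul(3, j), Mul(-3, j, o)) (Function('r')(j, o) = Add(12, Mul(-3, Add(Add(Mul(-2, j), Mul(j, o)), j))) = Add(12, Mul(-3, Add(Mul(-1, j), Mul(j, o)))) = Add(12, Add(Mul(3, j), Mul(-3, j, o))) = Add(12, Mul(3, j), Mul(-3, j, o)))
Function('H')(n) = 12 (Function('H')(n) = Add(6, Mul(2, 3)) = Add(6, 6) = 12)
Mul(Mul(47, Function('H')(2)), Function('r')(Add(Add(0, -1), -2), 5)) = Mul(Mul(47, 12), Add(12, Mul(3, Add(Add(0, -1), -2)), Mul(-3, Add(Add(0, -1), -2), 5))) = Mul(564, Add(12, Mul(3, Add(-1, -2)), Mul(-3, Add(-1, -2), 5))) = Mul(564, Add(12, Mul(3, -3), Mul(-3, -3, 5))) = Mul(564, Add(12, -9, 45)) = Mul(564, 48) = 27072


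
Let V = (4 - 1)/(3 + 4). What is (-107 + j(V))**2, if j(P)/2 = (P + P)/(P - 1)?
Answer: 12100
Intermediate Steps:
V = 3/7 ≈ 0.42857
j(P) = 4*P/(-1 + P) (j(P) = 2*((P + P)/(P - 1)) = 2*((2*P)/(-1 + P)) = 2*(2*P/(-1 + P)) = 4*P/(-1 + P))
(-107 + j(V))**2 = (-107 + 4*(3/7)/(-1 + 3/7))**2 = (-107 + 4*(3/7)/(-4/7))**2 = (-107 + 4*(3/7)*(-7/4))**2 = (-107 - 3)**2 = (-110)**2 = 12100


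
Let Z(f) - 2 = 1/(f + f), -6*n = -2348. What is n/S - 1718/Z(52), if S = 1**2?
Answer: -290650/627 ≈ -463.56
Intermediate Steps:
n = 1174/3 (n = -1/6*(-2348) = 1174/3 ≈ 391.33)
Z(f) = 2 + 1/(2*f) (Z(f) = 2 + 1/(f + f) = 2 + 1/(2*f))
S = 1
n/S - 1718/Z(52) = (1174/3)/1 - 1718/(2 + (1/2)/52) = (1174/3)*1 - 1718/(2 + (1/2)*(1/52)) = 1174/3 - 1718/(2 + 1/104) = 1174/3 - 1718/209/104 = 1174/3 - 1718*104/209 = 1174/3 - 178672/209 = -290650/627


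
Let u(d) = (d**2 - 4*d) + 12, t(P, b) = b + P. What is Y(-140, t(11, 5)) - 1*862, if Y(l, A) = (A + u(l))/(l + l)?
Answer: -9341/10 ≈ -934.10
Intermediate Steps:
t(P, b) = P + b
u(d) = 12 + d**2 - 4*d
Y(l, A) = (12 + A + l**2 - 4*l)/(2*l) (Y(l, A) = (A + (12 + l**2 - 4*l))/(l + l) = (12 + A + l**2 - 4*l)/((2*l)) = (12 + A + l**2 - 4*l)*(1/(2*l)) = (12 + A + l**2 - 4*l)/(2*l))
Y(-140, t(11, 5)) - 1*862 = (1/2)*(12 + (11 + 5) + (-140)**2 - 4*(-140))/(-140) - 1*862 = (1/2)*(-1/140)*(12 + 16 + 19600 + 560) - 862 = (1/2)*(-1/140)*20188 - 862 = -721/10 - 862 = -9341/10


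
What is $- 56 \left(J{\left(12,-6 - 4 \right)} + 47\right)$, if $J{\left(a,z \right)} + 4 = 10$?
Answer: $-2968$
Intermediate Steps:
$J{\left(a,z \right)} = 6$ ($J{\left(a,z \right)} = -4 + 10 = 6$)
$- 56 \left(J{\left(12,-6 - 4 \right)} + 47\right) = - 56 \left(6 + 47\right) = \left(-56\right) 53 = -2968$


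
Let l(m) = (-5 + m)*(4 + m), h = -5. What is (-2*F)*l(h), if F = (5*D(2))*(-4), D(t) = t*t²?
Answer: 3200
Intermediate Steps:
D(t) = t³
F = -160 (F = (5*2³)*(-4) = (5*8)*(-4) = 40*(-4) = -160)
(-2*F)*l(h) = (-2*(-160))*(-20 + (-5)² - 1*(-5)) = 320*(-20 + 25 + 5) = 320*10 = 3200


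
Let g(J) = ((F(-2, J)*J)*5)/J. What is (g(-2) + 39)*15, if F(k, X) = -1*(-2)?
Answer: 735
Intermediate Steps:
F(k, X) = 2
g(J) = 10 (g(J) = ((2*J)*5)/J = (10*J)/J = 10)
(g(-2) + 39)*15 = (10 + 39)*15 = 49*15 = 735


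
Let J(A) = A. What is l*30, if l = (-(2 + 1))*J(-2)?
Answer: 180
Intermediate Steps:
l = 6 (l = -(2 + 1)*(-2) = -1*3*(-2) = -3*(-2) = 6)
l*30 = 6*30 = 180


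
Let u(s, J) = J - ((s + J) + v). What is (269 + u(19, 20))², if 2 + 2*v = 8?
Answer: 61009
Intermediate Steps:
v = 3 (v = -1 + (½)*8 = -1 + 4 = 3)
u(s, J) = -3 - s (u(s, J) = J - ((s + J) + 3) = J - ((J + s) + 3) = J - (3 + J + s) = J + (-3 - J - s) = -3 - s)
(269 + u(19, 20))² = (269 + (-3 - 1*19))² = (269 + (-3 - 19))² = (269 - 22)² = 247² = 61009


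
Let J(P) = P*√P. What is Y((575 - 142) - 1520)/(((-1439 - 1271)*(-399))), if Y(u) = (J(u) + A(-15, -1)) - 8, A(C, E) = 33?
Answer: 5/216258 - 1087*I*√1087/1081290 ≈ 2.3121e-5 - 0.033144*I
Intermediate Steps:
J(P) = P^(3/2)
Y(u) = 25 + u^(3/2) (Y(u) = (u^(3/2) + 33) - 8 = (33 + u^(3/2)) - 8 = 25 + u^(3/2))
Y((575 - 142) - 1520)/(((-1439 - 1271)*(-399))) = (25 + ((575 - 142) - 1520)^(3/2))/(((-1439 - 1271)*(-399))) = (25 + (433 - 1520)^(3/2))/((-2710*(-399))) = (25 + (-1087)^(3/2))/1081290 = (25 - 1087*I*√1087)*(1/1081290) = 5/216258 - 1087*I*√1087/1081290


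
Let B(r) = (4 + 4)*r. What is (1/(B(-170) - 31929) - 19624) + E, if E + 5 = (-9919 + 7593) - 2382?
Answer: -810154394/33289 ≈ -24337.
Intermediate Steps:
B(r) = 8*r
E = -4713 (E = -5 + ((-9919 + 7593) - 2382) = -5 + (-2326 - 2382) = -5 - 4708 = -4713)
(1/(B(-170) - 31929) - 19624) + E = (1/(8*(-170) - 31929) - 19624) - 4713 = (1/(-1360 - 31929) - 19624) - 4713 = (1/(-33289) - 19624) - 4713 = (-1/33289 - 19624) - 4713 = -653263337/33289 - 4713 = -810154394/33289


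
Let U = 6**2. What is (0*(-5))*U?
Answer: 0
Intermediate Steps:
U = 36
(0*(-5))*U = (0*(-5))*36 = 0*36 = 0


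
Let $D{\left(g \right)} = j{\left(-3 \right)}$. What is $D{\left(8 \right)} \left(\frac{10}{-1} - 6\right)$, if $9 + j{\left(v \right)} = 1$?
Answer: $128$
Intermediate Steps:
$j{\left(v \right)} = -8$ ($j{\left(v \right)} = -9 + 1 = -8$)
$D{\left(g \right)} = -8$
$D{\left(8 \right)} \left(\frac{10}{-1} - 6\right) = - 8 \left(\frac{10}{-1} - 6\right) = - 8 \left(10 \left(-1\right) - 6\right) = - 8 \left(-10 - 6\right) = \left(-8\right) \left(-16\right) = 128$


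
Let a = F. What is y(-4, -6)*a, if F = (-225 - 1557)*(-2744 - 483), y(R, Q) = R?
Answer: -23002056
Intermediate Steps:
F = 5750514 (F = -1782*(-3227) = 5750514)
a = 5750514
y(-4, -6)*a = -4*5750514 = -23002056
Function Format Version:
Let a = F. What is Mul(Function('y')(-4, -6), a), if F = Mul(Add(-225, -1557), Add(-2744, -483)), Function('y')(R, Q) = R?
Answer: -23002056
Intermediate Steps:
F = 5750514 (F = Mul(-1782, -3227) = 5750514)
a = 5750514
Mul(Function('y')(-4, -6), a) = Mul(-4, 5750514) = -23002056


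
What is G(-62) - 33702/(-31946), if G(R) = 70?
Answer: 1134961/15973 ≈ 71.055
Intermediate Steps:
G(-62) - 33702/(-31946) = 70 - 33702/(-31946) = 70 - 33702*(-1/31946) = 70 + 16851/15973 = 1134961/15973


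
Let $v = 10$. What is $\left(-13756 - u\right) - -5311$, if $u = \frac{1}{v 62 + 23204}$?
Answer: $- \frac{201193681}{23824} \approx -8445.0$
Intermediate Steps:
$u = \frac{1}{23824}$ ($u = \frac{1}{10 \cdot 62 + 23204} = \frac{1}{620 + 23204} = \frac{1}{23824} \approx 4.1974 \cdot 10^{-5}$)
$\left(-13756 - u\right) - -5311 = \left(-13756 - \frac{1}{23824}\right) - -5311 = \left(-13756 - \frac{1}{23824}\right) + 5311 = - \frac{327722945}{23824} + 5311 = - \frac{201193681}{23824}$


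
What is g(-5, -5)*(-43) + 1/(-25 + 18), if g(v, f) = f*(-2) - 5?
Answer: -1506/7 ≈ -215.14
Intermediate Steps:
g(v, f) = -5 - 2*f (g(v, f) = -2*f - 5 = -5 - 2*f)
g(-5, -5)*(-43) + 1/(-25 + 18) = (-5 - 2*(-5))*(-43) + 1/(-25 + 18) = (-5 + 10)*(-43) + 1/(-7) = 5*(-43) - ⅐ = -215 - ⅐ = -1506/7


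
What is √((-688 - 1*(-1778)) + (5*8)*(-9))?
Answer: √730 ≈ 27.019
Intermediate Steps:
√((-688 - 1*(-1778)) + (5*8)*(-9)) = √((-688 + 1778) + 40*(-9)) = √(1090 - 360) = √730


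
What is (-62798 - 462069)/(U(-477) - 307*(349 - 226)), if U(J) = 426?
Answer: 524867/37335 ≈ 14.058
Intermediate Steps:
(-62798 - 462069)/(U(-477) - 307*(349 - 226)) = (-62798 - 462069)/(426 - 307*(349 - 226)) = -524867/(426 - 307*123) = -524867/(426 - 37761) = -524867/(-37335) = -524867*(-1/37335) = 524867/37335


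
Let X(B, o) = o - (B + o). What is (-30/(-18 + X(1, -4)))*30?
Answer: 900/19 ≈ 47.368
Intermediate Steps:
X(B, o) = -B (X(B, o) = o + (-B - o) = -B)
(-30/(-18 + X(1, -4)))*30 = (-30/(-18 - 1*1))*30 = (-30/(-18 - 1))*30 = (-30/(-19))*30 = -1/19*(-30)*30 = (30/19)*30 = 900/19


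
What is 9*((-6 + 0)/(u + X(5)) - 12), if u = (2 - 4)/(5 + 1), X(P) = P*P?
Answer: -4077/37 ≈ -110.19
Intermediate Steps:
X(P) = P²
u = -⅓ (u = -2/6 = -2*⅙ = -⅓ ≈ -0.33333)
9*((-6 + 0)/(u + X(5)) - 12) = 9*((-6 + 0)/(-⅓ + 5²) - 12) = 9*(-6/(-⅓ + 25) - 12) = 9*(-6/74/3 - 12) = 9*(-6*3/74 - 12) = 9*(-9/37 - 12) = 9*(-453/37) = -4077/37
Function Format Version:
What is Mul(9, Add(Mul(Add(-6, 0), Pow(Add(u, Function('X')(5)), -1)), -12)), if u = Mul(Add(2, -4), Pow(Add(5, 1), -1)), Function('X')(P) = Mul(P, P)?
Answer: Rational(-4077, 37) ≈ -110.19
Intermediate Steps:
Function('X')(P) = Pow(P, 2)
u = Rational(-1, 3) (u = Mul(-2, Pow(6, -1)) = Mul(-2, Rational(1, 6)) = Rational(-1, 3) ≈ -0.33333)
Mul(9, Add(Mul(Add(-6, 0), Pow(Add(u, Function('X')(5)), -1)), -12)) = Mul(9, Add(Mul(Add(-6, 0), Pow(Add(Rational(-1, 3), Pow(5, 2)), -1)), -12)) = Mul(9, Add(Mul(-6, Pow(Add(Rational(-1, 3), 25), -1)), -12)) = Mul(9, Add(Mul(-6, Pow(Rational(74, 3), -1)), -12)) = Mul(9, Add(Mul(-6, Rational(3, 74)), -12)) = Mul(9, Add(Rational(-9, 37), -12)) = Mul(9, Rational(-453, 37)) = Rational(-4077, 37)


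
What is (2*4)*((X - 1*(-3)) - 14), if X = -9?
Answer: -160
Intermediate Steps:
(2*4)*((X - 1*(-3)) - 14) = (2*4)*((-9 - 1*(-3)) - 14) = 8*((-9 + 3) - 14) = 8*(-6 - 14) = 8*(-20) = -160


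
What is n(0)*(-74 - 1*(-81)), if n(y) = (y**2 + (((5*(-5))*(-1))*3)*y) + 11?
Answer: 77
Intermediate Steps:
n(y) = 11 + y**2 + 75*y (n(y) = (y**2 + (-25*(-1)*3)*y) + 11 = (y**2 + (25*3)*y) + 11 = (y**2 + 75*y) + 11 = 11 + y**2 + 75*y)
n(0)*(-74 - 1*(-81)) = (11 + 0**2 + 75*0)*(-74 - 1*(-81)) = (11 + 0 + 0)*(-74 + 81) = 11*7 = 77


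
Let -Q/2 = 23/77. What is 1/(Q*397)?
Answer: -77/18262 ≈ -0.0042164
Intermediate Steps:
Q = -46/77 ≈ -0.59740
1/(Q*397) = 1/(-46/77*397) = 1/(-18262/77) = -77/18262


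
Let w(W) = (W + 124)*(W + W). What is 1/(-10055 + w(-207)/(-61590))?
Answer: -10265/103220302 ≈ -9.9447e-5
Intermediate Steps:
w(W) = 2*W*(124 + W) (w(W) = (124 + W)*(2*W) = 2*W*(124 + W))
1/(-10055 + w(-207)/(-61590)) = 1/(-10055 + (2*(-207)*(124 - 207))/(-61590)) = 1/(-10055 + (2*(-207)*(-83))*(-1/61590)) = 1/(-10055 + 34362*(-1/61590)) = 1/(-10055 - 5727/10265) = 1/(-103220302/10265) = -10265/103220302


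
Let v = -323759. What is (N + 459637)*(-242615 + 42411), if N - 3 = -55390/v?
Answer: -29792886208998600/323759 ≈ -9.2022e+10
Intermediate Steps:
N = 1026667/323759 (N = 3 - 55390/(-323759) = 3 - 55390*(-1/323759) = 3 + 55390/323759 = 1026667/323759 ≈ 3.1711)
(N + 459637)*(-242615 + 42411) = (1026667/323759 + 459637)*(-242615 + 42411) = (148812642150/323759)*(-200204) = -29792886208998600/323759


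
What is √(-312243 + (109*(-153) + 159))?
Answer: 3*I*√36529 ≈ 573.38*I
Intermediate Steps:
√(-312243 + (109*(-153) + 159)) = √(-312243 + (-16677 + 159)) = √(-312243 - 16518) = √(-328761) = 3*I*√36529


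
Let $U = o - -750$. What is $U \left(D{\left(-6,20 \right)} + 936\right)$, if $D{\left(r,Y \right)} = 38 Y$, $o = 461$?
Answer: $2053856$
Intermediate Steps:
$U = 1211$ ($U = 461 - -750 = 461 + 750 = 1211$)
$U \left(D{\left(-6,20 \right)} + 936\right) = 1211 \left(38 \cdot 20 + 936\right) = 1211 \left(760 + 936\right) = 1211 \cdot 1696 = 2053856$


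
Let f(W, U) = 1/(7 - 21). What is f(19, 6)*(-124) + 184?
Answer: 1350/7 ≈ 192.86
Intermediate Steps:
f(W, U) = -1/14 (f(W, U) = 1/(-14) = -1/14)
f(19, 6)*(-124) + 184 = -1/14*(-124) + 184 = 62/7 + 184 = 1350/7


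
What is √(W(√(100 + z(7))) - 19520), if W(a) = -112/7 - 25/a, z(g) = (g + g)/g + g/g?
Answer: √(-207257424 - 2575*√103)/103 ≈ 139.78*I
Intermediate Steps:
z(g) = 3 (z(g) = (2*g)/g + 1 = 2 + 1 = 3)
W(a) = -16 - 25/a (W(a) = -112*⅐ - 25/a = -16 - 25/a)
√(W(√(100 + z(7))) - 19520) = √((-16 - 25/√(100 + 3)) - 19520) = √((-16 - 25*√103/103) - 19520) = √(-19536 - 25*√103/103)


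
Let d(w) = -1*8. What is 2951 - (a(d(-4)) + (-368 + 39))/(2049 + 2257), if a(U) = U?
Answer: 12707343/4306 ≈ 2951.1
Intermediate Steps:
d(w) = -8
2951 - (a(d(-4)) + (-368 + 39))/(2049 + 2257) = 2951 - (-8 + (-368 + 39))/(2049 + 2257) = 2951 - (-8 - 329)/4306 = 2951 - (-337)/4306 = 2951 - 1*(-337/4306) = 2951 + 337/4306 = 12707343/4306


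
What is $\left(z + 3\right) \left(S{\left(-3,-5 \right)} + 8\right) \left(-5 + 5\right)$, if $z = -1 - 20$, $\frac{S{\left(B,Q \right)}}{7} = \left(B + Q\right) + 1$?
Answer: $0$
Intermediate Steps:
$S{\left(B,Q \right)} = 7 + 7 B + 7 Q$ ($S{\left(B,Q \right)} = 7 \left(\left(B + Q\right) + 1\right) = 7 \left(1 + B + Q\right) = 7 + 7 B + 7 Q$)
$z = -21$ ($z = -1 - 20 = -21$)
$\left(z + 3\right) \left(S{\left(-3,-5 \right)} + 8\right) \left(-5 + 5\right) = \left(-21 + 3\right) \left(\left(7 + 7 \left(-3\right) + 7 \left(-5\right)\right) + 8\right) \left(-5 + 5\right) = - 18 \left(\left(7 - 21 - 35\right) + 8\right) 0 = - 18 \left(-49 + 8\right) 0 = - 18 \left(\left(-41\right) 0\right) = \left(-18\right) 0 = 0$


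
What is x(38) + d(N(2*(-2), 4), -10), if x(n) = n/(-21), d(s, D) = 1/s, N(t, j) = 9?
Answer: -107/63 ≈ -1.6984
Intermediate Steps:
x(n) = -n/21 (x(n) = n*(-1/21) = -n/21)
x(38) + d(N(2*(-2), 4), -10) = -1/21*38 + 1/9 = -38/21 + ⅑ = -107/63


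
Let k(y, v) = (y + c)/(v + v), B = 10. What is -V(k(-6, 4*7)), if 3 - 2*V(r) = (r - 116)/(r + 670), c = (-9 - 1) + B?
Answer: -29761/18757 ≈ -1.5867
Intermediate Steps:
c = 0 (c = (-9 - 1) + 10 = -10 + 10 = 0)
k(y, v) = y/(2*v) (k(y, v) = (y + 0)/(v + v) = y/((2*v)) = y*(1/(2*v)) = y/(2*v))
V(r) = 3/2 - (-116 + r)/(2*(670 + r)) (V(r) = 3/2 - (r - 116)/(2*(r + 670)) = 3/2 - (-116 + r)/(2*(670 + r)))
-V(k(-6, 4*7)) = -(1063 + (½)*(-6)/(4*7))/(670 + (½)*(-6)/(4*7)) = -(1063 + (½)*(-6)/28)/(670 + (½)*(-6)/28) = -(1063 + (½)*(-6)*(1/28))/(670 + (½)*(-6)*(1/28)) = -(1063 - 3/28)/(670 - 3/28) = -29761/(18757/28*28) = -28*29761/(18757*28) = -1*29761/18757 = -29761/18757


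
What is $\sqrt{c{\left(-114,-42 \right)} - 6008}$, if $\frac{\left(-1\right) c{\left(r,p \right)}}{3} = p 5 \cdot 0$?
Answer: $2 i \sqrt{1502} \approx 77.511 i$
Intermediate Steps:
$c{\left(r,p \right)} = 0$ ($c{\left(r,p \right)} = - 3 p 5 \cdot 0 = - 3 p 0 = \left(-3\right) 0 = 0$)
$\sqrt{c{\left(-114,-42 \right)} - 6008} = \sqrt{0 - 6008} = \sqrt{-6008} = 2 i \sqrt{1502}$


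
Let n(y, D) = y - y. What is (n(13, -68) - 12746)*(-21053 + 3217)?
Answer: 227337656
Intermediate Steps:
n(y, D) = 0
(n(13, -68) - 12746)*(-21053 + 3217) = (0 - 12746)*(-21053 + 3217) = -12746*(-17836) = 227337656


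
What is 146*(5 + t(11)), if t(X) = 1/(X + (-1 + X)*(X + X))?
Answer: 168776/231 ≈ 730.63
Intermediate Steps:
t(X) = 1/(X + 2*X*(-1 + X)) (t(X) = 1/(X + (-1 + X)*(2*X)) = 1/(X + 2*X*(-1 + X)))
146*(5 + t(11)) = 146*(5 + 1/(11*(-1 + 2*11))) = 146*(5 + 1/(11*(-1 + 22))) = 146*(5 + (1/11)/21) = 146*(5 + (1/11)*(1/21)) = 146*(5 + 1/231) = 146*(1156/231) = 168776/231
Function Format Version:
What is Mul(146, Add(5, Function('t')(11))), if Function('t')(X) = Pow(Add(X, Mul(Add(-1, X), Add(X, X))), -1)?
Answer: Rational(168776, 231) ≈ 730.63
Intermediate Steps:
Function('t')(X) = Pow(Add(X, Mul(2, X, Add(-1, X))), -1) (Function('t')(X) = Pow(Add(X, Mul(Add(-1, X), Mul(2, X))), -1) = Pow(Add(X, Mul(2, X, Add(-1, X))), -1))
Mul(146, Add(5, Function('t')(11))) = Mul(146, Add(5, Mul(Pow(11, -1), Pow(Add(-1, Mul(2, 11)), -1)))) = Mul(146, Add(5, Mul(Rational(1, 11), Pow(Add(-1, 22), -1)))) = Mul(146, Add(5, Mul(Rational(1, 11), Pow(21, -1)))) = Mul(146, Add(5, Mul(Rational(1, 11), Rational(1, 21)))) = Mul(146, Add(5, Rational(1, 231))) = Mul(146, Rational(1156, 231)) = Rational(168776, 231)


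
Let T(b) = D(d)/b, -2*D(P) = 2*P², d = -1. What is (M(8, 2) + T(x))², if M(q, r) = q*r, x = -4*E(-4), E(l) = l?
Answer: 65025/256 ≈ 254.00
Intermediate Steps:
D(P) = -P²
x = 16 (x = -4*(-4) = 16)
T(b) = -1/b (T(b) = (-1*(-1)²)/b = (-1*1)/b = -1/b)
(M(8, 2) + T(x))² = (8*2 - 1/16)² = (16 - 1*1/16)² = (16 - 1/16)² = (255/16)² = 65025/256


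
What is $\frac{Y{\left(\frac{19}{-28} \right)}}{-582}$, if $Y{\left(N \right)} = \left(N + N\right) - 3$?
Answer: $\frac{61}{8148} \approx 0.0074865$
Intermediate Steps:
$Y{\left(N \right)} = -3 + 2 N$ ($Y{\left(N \right)} = 2 N - 3 = -3 + 2 N$)
$\frac{Y{\left(\frac{19}{-28} \right)}}{-582} = \frac{-3 + 2 \frac{19}{-28}}{-582} = \left(-3 + 2 \cdot 19 \left(- \frac{1}{28}\right)\right) \left(- \frac{1}{582}\right) = \left(-3 + 2 \left(- \frac{19}{28}\right)\right) \left(- \frac{1}{582}\right) = \left(-3 - \frac{19}{14}\right) \left(- \frac{1}{582}\right) = \left(- \frac{61}{14}\right) \left(- \frac{1}{582}\right) = \frac{61}{8148}$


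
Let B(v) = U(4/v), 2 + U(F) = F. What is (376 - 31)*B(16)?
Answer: -2415/4 ≈ -603.75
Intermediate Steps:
U(F) = -2 + F
B(v) = -2 + 4/v
(376 - 31)*B(16) = (376 - 31)*(-2 + 4/16) = 345*(-2 + 4*(1/16)) = 345*(-2 + ¼) = 345*(-7/4) = -2415/4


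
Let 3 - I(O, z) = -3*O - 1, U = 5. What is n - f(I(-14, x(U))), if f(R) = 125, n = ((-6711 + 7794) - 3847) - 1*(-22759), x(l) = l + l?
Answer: 19870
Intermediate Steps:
x(l) = 2*l
I(O, z) = 4 + 3*O (I(O, z) = 3 - (-3*O - 1) = 3 - (-1 - 3*O) = 3 + (1 + 3*O) = 4 + 3*O)
n = 19995 (n = (1083 - 3847) + 22759 = -2764 + 22759 = 19995)
n - f(I(-14, x(U))) = 19995 - 1*125 = 19995 - 125 = 19870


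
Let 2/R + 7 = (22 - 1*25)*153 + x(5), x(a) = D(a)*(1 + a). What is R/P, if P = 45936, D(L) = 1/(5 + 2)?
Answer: -7/74783808 ≈ -9.3603e-8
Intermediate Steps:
D(L) = ⅐ (D(L) = 1/7 = ⅐)
x(a) = ⅐ + a/7 (x(a) = (1 + a)/7 = ⅐ + a/7)
R = -7/1628 (R = 2/(-7 + ((22 - 1*25)*153 + (⅐ + (⅐)*5))) = 2/(-7 + ((22 - 25)*153 + (⅐ + 5/7))) = 2/(-7 + (-3*153 + 6/7)) = 2/(-7 + (-459 + 6/7)) = 2/(-7 - 3207/7) = 2/(-3256/7) = 2*(-7/3256) = -7/1628 ≈ -0.0042998)
R/P = -7/1628/45936 = -7/1628*1/45936 = -7/74783808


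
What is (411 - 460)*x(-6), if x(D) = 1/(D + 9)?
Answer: -49/3 ≈ -16.333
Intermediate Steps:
x(D) = 1/(9 + D)
(411 - 460)*x(-6) = (411 - 460)/(9 - 6) = -49/3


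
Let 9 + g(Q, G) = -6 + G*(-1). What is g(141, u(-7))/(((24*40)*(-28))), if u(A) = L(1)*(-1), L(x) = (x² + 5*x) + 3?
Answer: 1/4480 ≈ 0.00022321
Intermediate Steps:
L(x) = 3 + x² + 5*x
u(A) = -9 (u(A) = (3 + 1² + 5*1)*(-1) = (3 + 1 + 5)*(-1) = 9*(-1) = -9)
g(Q, G) = -15 - G (g(Q, G) = -9 + (-6 + G*(-1)) = -9 + (-6 - G) = -15 - G)
g(141, u(-7))/(((24*40)*(-28))) = (-15 - 1*(-9))/(((24*40)*(-28))) = (-15 + 9)/((960*(-28))) = -6/(-26880) = -6*(-1/26880) = 1/4480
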